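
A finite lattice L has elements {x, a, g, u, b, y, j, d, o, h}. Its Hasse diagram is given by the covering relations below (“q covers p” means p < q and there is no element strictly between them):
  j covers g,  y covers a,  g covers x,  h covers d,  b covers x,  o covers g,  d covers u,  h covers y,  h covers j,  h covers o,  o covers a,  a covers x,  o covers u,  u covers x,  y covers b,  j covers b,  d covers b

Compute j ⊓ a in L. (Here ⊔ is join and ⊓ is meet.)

x

j ∧ a = x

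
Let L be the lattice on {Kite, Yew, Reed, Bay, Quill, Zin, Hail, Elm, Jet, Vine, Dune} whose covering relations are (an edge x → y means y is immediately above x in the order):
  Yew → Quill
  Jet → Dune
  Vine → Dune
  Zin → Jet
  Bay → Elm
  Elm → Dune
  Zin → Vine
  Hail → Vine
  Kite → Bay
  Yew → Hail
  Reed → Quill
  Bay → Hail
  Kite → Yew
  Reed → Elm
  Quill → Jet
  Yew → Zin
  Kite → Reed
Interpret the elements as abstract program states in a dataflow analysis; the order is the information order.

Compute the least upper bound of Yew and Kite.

Common upper bounds of {Yew, Kite}: Dune, Hail, Jet, Quill, Vine, Yew, Zin.
The least among these is Yew.

Yew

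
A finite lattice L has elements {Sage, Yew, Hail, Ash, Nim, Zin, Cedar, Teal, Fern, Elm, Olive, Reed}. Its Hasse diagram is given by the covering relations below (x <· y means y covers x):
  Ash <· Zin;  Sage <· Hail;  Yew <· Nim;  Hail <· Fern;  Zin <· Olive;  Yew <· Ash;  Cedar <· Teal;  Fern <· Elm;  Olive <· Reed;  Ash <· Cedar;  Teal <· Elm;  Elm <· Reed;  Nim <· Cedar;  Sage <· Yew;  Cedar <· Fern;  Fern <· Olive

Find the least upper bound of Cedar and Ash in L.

Common upper bounds of {Cedar, Ash}: Cedar, Elm, Fern, Olive, Reed, Teal.
The least among these is Cedar.

Cedar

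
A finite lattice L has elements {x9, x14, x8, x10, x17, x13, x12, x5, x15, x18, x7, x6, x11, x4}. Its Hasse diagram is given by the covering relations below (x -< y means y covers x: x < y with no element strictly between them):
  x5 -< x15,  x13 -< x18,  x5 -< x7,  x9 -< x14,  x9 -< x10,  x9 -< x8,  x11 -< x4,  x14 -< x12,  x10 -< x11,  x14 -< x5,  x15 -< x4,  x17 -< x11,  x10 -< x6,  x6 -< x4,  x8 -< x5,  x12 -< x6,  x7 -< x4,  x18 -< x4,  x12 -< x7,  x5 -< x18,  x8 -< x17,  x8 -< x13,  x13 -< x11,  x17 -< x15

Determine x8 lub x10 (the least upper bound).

x11

Common upper bounds of {x8, x10}: x11, x4.
The least among these is x11.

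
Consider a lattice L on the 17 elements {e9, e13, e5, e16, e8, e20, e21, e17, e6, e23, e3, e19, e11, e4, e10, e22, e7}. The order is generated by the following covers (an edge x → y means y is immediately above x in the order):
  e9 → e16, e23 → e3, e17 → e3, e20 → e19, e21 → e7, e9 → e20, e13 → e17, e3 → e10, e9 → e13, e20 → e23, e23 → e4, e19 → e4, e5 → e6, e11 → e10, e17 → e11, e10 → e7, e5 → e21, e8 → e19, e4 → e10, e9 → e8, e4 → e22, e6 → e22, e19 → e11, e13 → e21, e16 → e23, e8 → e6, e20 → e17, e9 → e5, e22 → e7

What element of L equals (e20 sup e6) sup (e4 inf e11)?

e20 ∨ e6 = e22
e4 ∧ e11 = e19
e22 ∨ e19 = e22

e22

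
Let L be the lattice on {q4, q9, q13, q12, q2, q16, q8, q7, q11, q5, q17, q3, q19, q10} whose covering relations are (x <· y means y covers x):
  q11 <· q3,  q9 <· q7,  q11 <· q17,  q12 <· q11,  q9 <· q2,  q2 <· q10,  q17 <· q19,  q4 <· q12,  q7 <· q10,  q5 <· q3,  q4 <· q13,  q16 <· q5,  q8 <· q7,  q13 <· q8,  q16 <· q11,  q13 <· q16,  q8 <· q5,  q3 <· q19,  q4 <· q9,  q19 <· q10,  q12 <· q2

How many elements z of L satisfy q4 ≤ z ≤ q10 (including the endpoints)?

The interval [q4, q10] = {q10, q11, q12, q13, q16, q17, q19, q2, q3, q4, q5, q7, q8, q9}, which has 14 elements.

14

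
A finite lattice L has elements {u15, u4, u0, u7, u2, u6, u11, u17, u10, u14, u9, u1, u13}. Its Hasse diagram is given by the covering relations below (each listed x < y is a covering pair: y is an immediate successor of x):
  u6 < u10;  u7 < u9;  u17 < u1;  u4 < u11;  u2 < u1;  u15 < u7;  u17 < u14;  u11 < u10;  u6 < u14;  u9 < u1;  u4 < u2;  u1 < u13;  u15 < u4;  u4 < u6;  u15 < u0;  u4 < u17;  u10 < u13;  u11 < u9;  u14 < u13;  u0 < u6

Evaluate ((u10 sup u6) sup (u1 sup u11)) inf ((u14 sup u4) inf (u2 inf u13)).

u10 ∨ u6 = u10
u1 ∨ u11 = u1
u10 ∨ u1 = u13
u14 ∨ u4 = u14
u2 ∧ u13 = u2
u14 ∧ u2 = u4
u13 ∧ u4 = u4

u4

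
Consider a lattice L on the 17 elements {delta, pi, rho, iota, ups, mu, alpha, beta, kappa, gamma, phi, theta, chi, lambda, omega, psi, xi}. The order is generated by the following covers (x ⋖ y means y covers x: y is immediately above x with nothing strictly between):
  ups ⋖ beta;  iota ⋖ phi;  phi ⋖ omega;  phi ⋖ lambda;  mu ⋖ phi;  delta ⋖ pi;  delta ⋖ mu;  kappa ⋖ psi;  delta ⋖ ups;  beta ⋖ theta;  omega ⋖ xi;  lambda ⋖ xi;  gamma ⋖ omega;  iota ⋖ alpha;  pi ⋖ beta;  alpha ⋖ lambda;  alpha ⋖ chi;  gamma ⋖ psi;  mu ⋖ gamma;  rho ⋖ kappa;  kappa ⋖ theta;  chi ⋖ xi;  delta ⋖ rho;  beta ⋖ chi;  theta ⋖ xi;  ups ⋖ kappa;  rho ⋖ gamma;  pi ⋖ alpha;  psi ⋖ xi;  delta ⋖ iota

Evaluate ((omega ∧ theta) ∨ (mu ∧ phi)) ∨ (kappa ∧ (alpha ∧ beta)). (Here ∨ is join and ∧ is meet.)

omega ∧ theta = rho
mu ∧ phi = mu
rho ∨ mu = gamma
alpha ∧ beta = pi
kappa ∧ pi = delta
gamma ∨ delta = gamma

gamma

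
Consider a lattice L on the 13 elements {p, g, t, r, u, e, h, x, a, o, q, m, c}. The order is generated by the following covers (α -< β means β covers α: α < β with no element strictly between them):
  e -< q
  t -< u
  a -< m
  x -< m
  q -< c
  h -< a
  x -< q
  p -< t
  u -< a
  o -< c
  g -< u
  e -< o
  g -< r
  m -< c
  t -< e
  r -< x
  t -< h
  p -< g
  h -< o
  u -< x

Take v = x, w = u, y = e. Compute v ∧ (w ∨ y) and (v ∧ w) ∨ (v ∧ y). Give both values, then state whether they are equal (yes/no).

w ∨ y = q, so v ∧ (w ∨ y) = x ∧ q = x.
v ∧ w = u and v ∧ y = t, so (v ∧ w) ∨ (v ∧ y) = u ∨ t = u.
Equal: no.

x; u; no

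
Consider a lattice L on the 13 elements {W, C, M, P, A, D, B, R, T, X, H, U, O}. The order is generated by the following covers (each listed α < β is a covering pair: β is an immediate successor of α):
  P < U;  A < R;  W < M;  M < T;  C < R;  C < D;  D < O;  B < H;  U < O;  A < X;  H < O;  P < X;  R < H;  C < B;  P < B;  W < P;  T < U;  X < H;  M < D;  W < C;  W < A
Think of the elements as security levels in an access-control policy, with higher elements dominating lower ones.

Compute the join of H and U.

Common upper bounds of {H, U}: O.
The least among these is O.

O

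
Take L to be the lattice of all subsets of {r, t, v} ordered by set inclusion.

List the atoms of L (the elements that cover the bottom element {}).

The atoms are exactly the elements that cover {}: {r}, {t}, {v}.

{r}, {t}, {v}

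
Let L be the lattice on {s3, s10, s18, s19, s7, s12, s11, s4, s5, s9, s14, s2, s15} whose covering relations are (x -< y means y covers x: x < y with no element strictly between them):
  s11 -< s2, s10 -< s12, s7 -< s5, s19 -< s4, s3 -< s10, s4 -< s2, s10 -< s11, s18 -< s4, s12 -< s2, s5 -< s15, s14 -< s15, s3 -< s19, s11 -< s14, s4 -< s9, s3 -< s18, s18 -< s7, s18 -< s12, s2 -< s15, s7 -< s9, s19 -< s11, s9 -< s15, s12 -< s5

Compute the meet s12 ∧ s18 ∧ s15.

Common lower bounds of {s12, s18, s15}: s18, s3.
The greatest among these is s18.

s18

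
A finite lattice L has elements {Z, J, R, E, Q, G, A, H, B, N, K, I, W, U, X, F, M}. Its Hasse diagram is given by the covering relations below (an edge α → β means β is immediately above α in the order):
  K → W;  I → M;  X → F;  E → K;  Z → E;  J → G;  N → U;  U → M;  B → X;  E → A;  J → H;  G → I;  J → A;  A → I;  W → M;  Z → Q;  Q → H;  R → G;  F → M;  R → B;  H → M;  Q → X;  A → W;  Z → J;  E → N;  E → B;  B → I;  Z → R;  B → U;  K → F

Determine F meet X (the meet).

Common lower bounds of {F, X}: B, E, Q, R, X, Z.
The greatest among these is X.

X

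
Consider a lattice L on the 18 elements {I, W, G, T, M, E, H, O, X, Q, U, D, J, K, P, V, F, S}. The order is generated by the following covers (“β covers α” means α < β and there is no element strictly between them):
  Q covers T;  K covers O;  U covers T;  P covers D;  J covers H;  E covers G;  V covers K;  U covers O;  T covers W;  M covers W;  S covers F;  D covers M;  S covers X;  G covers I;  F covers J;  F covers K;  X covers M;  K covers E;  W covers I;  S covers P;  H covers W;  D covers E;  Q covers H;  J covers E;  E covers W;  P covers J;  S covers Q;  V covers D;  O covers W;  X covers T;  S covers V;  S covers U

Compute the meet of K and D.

Common lower bounds of {K, D}: E, G, I, W.
The greatest among these is E.

E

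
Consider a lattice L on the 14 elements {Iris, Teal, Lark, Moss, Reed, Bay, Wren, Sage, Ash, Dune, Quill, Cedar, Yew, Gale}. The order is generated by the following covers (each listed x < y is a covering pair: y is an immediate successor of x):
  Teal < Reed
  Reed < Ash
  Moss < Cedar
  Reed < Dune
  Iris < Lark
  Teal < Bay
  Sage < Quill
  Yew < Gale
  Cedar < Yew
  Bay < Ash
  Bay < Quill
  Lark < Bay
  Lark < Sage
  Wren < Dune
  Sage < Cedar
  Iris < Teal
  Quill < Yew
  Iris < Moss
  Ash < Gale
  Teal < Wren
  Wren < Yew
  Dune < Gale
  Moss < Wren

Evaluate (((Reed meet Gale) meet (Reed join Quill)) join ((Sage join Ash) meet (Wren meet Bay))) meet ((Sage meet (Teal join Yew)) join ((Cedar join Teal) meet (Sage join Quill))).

Reed ∧ Gale = Reed
Reed ∨ Quill = Gale
Reed ∧ Gale = Reed
Sage ∨ Ash = Gale
Wren ∧ Bay = Teal
Gale ∧ Teal = Teal
Reed ∨ Teal = Reed
Teal ∨ Yew = Yew
Sage ∧ Yew = Sage
Cedar ∨ Teal = Yew
Sage ∨ Quill = Quill
Yew ∧ Quill = Quill
Sage ∨ Quill = Quill
Reed ∧ Quill = Teal

Teal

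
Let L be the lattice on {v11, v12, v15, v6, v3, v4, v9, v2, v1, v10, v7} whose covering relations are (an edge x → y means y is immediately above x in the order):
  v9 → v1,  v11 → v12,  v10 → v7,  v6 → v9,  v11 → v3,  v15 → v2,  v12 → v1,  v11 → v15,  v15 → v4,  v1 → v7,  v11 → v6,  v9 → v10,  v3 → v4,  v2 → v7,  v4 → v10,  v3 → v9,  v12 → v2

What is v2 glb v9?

Common lower bounds of {v2, v9}: v11.
The greatest among these is v11.

v11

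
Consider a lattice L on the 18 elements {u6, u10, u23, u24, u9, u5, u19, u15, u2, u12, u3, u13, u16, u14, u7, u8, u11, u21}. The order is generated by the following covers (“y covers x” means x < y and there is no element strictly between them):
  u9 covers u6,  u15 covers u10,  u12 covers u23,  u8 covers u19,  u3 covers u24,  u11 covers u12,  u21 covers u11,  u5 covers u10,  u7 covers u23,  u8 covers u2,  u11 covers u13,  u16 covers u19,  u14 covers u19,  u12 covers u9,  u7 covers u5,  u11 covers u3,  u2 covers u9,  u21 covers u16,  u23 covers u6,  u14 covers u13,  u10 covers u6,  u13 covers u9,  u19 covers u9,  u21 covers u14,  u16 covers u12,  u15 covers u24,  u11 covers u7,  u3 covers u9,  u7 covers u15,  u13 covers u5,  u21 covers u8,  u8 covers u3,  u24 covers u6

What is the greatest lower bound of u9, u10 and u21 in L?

Common lower bounds of {u9, u10, u21}: u6.
The greatest among these is u6.

u6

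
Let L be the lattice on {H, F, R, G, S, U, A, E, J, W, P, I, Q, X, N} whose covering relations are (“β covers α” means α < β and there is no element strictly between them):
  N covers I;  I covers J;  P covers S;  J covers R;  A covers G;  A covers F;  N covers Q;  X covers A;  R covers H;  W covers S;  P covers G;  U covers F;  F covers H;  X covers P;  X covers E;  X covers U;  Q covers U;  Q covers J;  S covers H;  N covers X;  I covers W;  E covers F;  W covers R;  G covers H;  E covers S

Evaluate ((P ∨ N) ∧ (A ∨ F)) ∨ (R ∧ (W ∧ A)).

A

P ∨ N = N
A ∨ F = A
N ∧ A = A
W ∧ A = H
R ∧ H = H
A ∨ H = A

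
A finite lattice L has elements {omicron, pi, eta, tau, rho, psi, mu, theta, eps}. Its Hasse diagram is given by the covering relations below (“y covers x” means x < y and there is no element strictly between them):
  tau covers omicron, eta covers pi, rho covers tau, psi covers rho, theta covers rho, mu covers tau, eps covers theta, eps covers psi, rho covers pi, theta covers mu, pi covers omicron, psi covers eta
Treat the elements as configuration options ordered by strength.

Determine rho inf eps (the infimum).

Common lower bounds of {rho, eps}: omicron, pi, rho, tau.
The greatest among these is rho.

rho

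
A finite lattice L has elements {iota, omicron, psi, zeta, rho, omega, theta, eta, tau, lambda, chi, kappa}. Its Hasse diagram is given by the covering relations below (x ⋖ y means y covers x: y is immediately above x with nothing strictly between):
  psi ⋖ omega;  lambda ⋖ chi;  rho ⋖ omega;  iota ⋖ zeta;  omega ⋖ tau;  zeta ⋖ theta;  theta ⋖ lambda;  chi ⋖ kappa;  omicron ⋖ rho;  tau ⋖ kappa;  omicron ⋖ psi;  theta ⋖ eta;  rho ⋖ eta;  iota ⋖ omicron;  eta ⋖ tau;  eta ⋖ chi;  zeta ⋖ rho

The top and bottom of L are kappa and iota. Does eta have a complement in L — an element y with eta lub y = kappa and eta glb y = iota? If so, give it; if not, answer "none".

For every candidate y, either eta ∨ y ≠ kappa or eta ∧ y ≠ iota; no complement exists.

none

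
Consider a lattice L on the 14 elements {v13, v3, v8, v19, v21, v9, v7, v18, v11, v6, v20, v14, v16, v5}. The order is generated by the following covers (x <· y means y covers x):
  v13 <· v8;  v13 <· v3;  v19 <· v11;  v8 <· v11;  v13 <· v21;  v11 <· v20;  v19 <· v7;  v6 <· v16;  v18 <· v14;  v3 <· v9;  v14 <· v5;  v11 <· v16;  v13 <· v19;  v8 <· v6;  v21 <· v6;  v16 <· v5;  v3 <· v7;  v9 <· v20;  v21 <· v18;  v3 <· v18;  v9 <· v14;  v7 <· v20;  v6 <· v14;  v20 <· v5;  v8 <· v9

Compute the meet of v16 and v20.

Common lower bounds of {v16, v20}: v11, v13, v19, v8.
The greatest among these is v11.

v11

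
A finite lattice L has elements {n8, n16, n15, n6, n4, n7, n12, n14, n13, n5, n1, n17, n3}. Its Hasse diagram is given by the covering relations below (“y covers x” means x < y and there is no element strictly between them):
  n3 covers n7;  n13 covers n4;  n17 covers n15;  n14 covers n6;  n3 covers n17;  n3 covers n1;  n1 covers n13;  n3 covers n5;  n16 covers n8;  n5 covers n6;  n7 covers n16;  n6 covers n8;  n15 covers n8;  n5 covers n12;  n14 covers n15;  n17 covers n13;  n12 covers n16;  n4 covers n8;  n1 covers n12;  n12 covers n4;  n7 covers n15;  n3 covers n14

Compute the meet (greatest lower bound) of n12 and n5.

Common lower bounds of {n12, n5}: n12, n16, n4, n8.
The greatest among these is n12.

n12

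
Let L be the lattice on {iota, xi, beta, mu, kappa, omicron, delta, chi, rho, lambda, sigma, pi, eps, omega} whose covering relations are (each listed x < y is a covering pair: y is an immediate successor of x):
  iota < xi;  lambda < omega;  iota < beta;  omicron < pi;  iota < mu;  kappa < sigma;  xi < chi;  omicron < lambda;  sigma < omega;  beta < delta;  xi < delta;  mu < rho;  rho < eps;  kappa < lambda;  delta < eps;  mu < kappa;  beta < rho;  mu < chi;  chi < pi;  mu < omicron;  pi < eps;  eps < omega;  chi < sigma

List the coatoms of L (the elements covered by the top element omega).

eps, lambda, sigma

The coatoms are exactly the elements covered by omega: eps, lambda, sigma.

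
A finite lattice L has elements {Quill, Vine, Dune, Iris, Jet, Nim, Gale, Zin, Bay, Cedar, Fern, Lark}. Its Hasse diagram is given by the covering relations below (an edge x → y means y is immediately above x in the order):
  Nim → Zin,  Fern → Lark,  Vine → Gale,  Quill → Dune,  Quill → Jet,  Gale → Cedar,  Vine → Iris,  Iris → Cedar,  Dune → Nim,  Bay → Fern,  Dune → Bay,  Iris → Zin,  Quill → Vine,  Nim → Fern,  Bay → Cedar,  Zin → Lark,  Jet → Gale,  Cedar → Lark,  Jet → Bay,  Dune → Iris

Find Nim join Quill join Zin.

Zin

Common upper bounds of {Nim, Quill, Zin}: Lark, Zin.
The least among these is Zin.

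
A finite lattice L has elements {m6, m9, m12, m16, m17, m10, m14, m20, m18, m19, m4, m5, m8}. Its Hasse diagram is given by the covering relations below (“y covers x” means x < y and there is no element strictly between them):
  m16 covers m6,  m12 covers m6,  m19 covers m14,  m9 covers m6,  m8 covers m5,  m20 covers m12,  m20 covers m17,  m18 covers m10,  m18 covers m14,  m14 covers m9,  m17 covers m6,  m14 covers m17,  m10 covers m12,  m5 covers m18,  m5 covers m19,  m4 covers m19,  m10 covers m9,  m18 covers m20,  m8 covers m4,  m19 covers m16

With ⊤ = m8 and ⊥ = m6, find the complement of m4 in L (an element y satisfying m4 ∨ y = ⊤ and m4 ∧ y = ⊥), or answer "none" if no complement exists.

Need y with m4 ∨ y = m8 and m4 ∧ y = m6.
Checking each element gives: m12.

m12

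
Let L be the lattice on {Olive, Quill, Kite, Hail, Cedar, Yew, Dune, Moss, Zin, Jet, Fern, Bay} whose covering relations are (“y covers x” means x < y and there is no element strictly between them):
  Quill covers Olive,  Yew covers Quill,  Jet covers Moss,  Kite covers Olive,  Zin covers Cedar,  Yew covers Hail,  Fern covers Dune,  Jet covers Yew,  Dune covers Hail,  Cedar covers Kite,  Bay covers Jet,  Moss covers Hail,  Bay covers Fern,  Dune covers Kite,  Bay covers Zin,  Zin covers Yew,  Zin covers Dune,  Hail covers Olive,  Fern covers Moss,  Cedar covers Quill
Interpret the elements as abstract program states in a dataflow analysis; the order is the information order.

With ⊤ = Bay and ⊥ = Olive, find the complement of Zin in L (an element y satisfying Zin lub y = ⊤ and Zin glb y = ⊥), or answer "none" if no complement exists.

none

For every candidate y, either Zin ∨ y ≠ Bay or Zin ∧ y ≠ Olive; no complement exists.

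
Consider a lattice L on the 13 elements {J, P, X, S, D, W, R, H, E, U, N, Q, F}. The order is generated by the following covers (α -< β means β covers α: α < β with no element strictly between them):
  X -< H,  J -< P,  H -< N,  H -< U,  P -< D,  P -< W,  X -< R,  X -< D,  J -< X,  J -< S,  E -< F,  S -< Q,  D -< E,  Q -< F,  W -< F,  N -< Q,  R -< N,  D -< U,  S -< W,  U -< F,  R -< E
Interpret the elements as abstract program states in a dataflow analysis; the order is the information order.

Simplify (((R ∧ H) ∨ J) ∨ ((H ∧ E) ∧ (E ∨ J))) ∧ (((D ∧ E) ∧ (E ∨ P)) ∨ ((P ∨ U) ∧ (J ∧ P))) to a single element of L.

X

R ∧ H = X
X ∨ J = X
H ∧ E = X
E ∨ J = E
X ∧ E = X
X ∨ X = X
D ∧ E = D
E ∨ P = E
D ∧ E = D
P ∨ U = U
J ∧ P = J
U ∧ J = J
D ∨ J = D
X ∧ D = X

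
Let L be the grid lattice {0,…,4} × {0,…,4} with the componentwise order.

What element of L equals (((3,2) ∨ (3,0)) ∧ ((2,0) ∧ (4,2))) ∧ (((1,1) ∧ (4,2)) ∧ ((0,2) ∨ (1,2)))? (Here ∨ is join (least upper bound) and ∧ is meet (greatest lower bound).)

(3,2) ∨ (3,0) = (3,2)
(2,0) ∧ (4,2) = (2,0)
(3,2) ∧ (2,0) = (2,0)
(1,1) ∧ (4,2) = (1,1)
(0,2) ∨ (1,2) = (1,2)
(1,1) ∧ (1,2) = (1,1)
(2,0) ∧ (1,1) = (1,0)

(1,0)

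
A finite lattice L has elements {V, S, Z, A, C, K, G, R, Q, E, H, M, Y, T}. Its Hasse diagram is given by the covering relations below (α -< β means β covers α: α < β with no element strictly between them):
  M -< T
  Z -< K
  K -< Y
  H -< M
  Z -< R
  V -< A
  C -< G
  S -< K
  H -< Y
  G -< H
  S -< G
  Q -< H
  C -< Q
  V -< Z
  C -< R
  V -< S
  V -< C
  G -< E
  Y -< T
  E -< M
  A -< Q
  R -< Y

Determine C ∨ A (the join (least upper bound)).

Common upper bounds of {C, A}: H, M, Q, T, Y.
The least among these is Q.

Q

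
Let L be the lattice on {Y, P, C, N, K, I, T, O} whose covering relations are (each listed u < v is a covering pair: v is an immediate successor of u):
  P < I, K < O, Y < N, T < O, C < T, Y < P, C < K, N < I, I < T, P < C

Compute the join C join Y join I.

T

Common upper bounds of {C, Y, I}: O, T.
The least among these is T.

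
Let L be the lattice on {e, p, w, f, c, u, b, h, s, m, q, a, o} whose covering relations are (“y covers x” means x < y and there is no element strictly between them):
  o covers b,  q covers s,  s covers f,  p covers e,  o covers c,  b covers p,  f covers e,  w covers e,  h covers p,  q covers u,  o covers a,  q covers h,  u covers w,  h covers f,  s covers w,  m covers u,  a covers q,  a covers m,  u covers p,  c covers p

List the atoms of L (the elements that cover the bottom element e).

The atoms are exactly the elements that cover e: f, p, w.

f, p, w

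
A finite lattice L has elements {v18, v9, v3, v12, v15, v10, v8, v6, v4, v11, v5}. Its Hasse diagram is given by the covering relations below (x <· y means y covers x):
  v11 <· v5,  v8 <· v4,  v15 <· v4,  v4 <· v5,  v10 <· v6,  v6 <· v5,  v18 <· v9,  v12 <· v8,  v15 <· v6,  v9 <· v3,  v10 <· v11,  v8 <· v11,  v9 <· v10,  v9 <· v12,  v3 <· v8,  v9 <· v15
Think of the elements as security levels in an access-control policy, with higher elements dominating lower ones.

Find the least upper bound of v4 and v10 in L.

v5

Common upper bounds of {v4, v10}: v5.
The least among these is v5.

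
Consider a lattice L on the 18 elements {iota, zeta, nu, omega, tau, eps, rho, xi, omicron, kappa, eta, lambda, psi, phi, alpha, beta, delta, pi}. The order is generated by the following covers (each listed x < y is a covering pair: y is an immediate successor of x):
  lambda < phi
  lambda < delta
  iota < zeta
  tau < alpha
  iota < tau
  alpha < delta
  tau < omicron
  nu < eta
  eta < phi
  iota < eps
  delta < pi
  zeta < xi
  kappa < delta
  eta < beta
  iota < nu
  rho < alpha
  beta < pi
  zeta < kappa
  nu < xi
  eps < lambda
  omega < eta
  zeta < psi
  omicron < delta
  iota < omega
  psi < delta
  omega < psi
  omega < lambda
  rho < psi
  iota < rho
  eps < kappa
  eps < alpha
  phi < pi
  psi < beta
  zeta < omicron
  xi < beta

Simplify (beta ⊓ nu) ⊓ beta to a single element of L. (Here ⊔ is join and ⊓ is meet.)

nu

beta ∧ nu = nu
nu ∧ beta = nu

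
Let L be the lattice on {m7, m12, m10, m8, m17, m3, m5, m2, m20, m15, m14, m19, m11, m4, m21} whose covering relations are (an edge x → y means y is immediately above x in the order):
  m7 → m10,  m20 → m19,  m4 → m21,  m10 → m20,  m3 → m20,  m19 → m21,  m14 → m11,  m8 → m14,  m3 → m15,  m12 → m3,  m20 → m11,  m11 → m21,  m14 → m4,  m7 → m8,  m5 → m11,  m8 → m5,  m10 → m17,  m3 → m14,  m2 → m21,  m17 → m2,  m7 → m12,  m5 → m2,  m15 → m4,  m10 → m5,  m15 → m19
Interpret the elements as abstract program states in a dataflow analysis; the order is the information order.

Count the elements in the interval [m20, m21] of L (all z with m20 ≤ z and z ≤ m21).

4

The interval [m20, m21] = {m11, m19, m20, m21}, which has 4 elements.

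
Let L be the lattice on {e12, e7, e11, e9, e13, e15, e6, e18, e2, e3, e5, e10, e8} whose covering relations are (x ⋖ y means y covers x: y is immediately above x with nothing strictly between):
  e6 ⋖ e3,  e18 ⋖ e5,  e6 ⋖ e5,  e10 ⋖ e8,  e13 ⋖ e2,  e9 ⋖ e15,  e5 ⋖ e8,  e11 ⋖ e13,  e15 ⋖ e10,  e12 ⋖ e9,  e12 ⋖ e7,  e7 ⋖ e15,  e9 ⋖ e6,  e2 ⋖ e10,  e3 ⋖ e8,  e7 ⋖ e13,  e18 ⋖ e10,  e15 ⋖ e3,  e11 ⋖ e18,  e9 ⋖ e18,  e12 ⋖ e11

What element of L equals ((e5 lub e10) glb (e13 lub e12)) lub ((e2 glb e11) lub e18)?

e10

e5 ∨ e10 = e8
e13 ∨ e12 = e13
e8 ∧ e13 = e13
e2 ∧ e11 = e11
e11 ∨ e18 = e18
e13 ∨ e18 = e10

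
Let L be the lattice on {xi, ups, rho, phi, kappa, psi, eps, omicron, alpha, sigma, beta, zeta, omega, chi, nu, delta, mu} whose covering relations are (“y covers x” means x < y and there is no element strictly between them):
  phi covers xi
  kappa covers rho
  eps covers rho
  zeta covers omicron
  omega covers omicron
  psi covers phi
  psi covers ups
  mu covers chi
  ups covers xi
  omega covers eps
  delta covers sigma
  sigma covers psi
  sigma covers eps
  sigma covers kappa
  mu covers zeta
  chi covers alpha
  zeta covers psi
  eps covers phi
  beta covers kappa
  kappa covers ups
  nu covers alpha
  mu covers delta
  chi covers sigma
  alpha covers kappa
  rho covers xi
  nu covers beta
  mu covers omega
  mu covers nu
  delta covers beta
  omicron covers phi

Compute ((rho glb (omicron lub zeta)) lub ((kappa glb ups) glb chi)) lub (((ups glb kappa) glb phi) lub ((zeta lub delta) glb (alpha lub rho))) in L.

alpha

omicron ∨ zeta = zeta
rho ∧ zeta = xi
kappa ∧ ups = ups
ups ∧ chi = ups
xi ∨ ups = ups
ups ∧ kappa = ups
ups ∧ phi = xi
zeta ∨ delta = mu
alpha ∨ rho = alpha
mu ∧ alpha = alpha
xi ∨ alpha = alpha
ups ∨ alpha = alpha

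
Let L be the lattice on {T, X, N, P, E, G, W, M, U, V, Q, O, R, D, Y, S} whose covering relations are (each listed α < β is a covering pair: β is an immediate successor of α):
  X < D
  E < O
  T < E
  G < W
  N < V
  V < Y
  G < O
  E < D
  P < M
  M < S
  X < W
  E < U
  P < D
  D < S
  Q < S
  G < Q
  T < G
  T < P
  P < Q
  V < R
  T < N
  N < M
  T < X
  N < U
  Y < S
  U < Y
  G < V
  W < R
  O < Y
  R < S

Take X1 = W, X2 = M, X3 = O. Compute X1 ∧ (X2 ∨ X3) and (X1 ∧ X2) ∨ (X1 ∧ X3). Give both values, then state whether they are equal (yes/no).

W; G; no

X2 ∨ X3 = S, so X1 ∧ (X2 ∨ X3) = W ∧ S = W.
X1 ∧ X2 = T and X1 ∧ X3 = G, so (X1 ∧ X2) ∨ (X1 ∧ X3) = T ∨ G = G.
Equal: no.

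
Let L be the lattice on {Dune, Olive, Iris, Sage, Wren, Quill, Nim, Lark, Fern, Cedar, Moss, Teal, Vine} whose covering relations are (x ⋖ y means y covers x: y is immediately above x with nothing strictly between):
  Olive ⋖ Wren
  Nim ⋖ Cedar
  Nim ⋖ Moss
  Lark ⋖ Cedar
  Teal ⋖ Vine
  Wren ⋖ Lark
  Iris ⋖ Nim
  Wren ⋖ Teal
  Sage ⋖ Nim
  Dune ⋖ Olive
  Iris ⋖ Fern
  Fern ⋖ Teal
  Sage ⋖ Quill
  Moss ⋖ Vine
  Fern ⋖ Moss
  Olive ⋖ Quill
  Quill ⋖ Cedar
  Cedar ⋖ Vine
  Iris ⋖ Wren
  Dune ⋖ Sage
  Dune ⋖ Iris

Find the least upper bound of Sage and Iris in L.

Nim

Common upper bounds of {Sage, Iris}: Cedar, Moss, Nim, Vine.
The least among these is Nim.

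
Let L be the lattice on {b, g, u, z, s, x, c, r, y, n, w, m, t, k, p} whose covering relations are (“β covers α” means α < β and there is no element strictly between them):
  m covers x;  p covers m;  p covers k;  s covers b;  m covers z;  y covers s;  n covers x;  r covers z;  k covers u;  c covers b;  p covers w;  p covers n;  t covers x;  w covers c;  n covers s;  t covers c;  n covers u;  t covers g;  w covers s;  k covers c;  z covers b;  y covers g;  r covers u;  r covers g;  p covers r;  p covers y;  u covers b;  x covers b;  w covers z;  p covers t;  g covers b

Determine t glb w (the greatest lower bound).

c

Common lower bounds of {t, w}: b, c.
The greatest among these is c.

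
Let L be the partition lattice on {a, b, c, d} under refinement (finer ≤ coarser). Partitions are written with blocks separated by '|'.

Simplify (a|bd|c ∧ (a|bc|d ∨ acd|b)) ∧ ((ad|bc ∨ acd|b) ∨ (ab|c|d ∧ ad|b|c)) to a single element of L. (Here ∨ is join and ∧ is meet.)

a|bc|d ∨ acd|b = abcd
a|bd|c ∧ abcd = a|bd|c
ad|bc ∨ acd|b = abcd
ab|c|d ∧ ad|b|c = a|b|c|d
abcd ∨ a|b|c|d = abcd
a|bd|c ∧ abcd = a|bd|c

a|bd|c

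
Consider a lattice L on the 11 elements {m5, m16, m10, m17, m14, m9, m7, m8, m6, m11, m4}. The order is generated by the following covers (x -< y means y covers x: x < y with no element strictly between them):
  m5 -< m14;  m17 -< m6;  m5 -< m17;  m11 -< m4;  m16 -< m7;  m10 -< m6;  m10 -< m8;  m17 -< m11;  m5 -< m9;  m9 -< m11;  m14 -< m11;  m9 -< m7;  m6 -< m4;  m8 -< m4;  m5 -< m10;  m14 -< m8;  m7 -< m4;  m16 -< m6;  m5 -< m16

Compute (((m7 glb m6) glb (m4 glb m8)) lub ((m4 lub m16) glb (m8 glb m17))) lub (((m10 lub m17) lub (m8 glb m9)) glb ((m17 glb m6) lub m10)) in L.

m7 ∧ m6 = m16
m4 ∧ m8 = m8
m16 ∧ m8 = m5
m4 ∨ m16 = m4
m8 ∧ m17 = m5
m4 ∧ m5 = m5
m5 ∨ m5 = m5
m10 ∨ m17 = m6
m8 ∧ m9 = m5
m6 ∨ m5 = m6
m17 ∧ m6 = m17
m17 ∨ m10 = m6
m6 ∧ m6 = m6
m5 ∨ m6 = m6

m6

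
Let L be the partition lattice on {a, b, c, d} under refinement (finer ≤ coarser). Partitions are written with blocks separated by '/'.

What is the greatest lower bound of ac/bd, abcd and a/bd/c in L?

Common lower bounds of {ac/bd, abcd, a/bd/c}: a/b/c/d, a/bd/c.
The greatest among these is a/bd/c.

a/bd/c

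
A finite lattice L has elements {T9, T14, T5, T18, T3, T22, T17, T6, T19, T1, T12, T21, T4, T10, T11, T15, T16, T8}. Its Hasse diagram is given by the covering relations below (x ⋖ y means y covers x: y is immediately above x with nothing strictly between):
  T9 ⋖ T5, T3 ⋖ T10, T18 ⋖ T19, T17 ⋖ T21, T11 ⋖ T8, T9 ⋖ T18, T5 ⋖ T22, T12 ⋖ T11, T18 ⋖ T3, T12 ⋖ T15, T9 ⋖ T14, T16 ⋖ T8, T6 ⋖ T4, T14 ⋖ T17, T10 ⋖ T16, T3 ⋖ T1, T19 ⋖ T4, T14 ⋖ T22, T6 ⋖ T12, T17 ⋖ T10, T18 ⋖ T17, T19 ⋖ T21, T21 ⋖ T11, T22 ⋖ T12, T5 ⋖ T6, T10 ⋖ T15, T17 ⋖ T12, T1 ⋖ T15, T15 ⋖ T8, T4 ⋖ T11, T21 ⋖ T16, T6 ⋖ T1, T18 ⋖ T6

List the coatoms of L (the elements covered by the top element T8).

The coatoms are exactly the elements covered by T8: T11, T15, T16.

T11, T15, T16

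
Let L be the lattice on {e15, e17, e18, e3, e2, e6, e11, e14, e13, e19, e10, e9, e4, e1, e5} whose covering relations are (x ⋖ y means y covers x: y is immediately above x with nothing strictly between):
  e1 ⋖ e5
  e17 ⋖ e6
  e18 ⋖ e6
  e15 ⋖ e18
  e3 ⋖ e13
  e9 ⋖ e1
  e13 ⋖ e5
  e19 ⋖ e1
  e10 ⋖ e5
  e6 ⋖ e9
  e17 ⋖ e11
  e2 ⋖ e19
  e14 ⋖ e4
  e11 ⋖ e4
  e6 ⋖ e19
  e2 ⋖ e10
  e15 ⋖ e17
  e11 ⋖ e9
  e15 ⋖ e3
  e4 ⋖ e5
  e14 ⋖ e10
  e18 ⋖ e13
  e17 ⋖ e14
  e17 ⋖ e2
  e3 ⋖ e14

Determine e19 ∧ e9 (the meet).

Common lower bounds of {e19, e9}: e15, e17, e18, e6.
The greatest among these is e6.

e6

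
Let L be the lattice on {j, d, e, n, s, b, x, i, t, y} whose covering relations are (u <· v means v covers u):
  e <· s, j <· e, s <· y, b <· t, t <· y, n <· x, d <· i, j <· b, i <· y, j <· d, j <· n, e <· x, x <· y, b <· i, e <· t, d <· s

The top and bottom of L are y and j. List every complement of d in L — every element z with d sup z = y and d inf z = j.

n, t, x

Need z with d ∨ z = y and d ∧ z = j.
Checking each element gives: n, t, x.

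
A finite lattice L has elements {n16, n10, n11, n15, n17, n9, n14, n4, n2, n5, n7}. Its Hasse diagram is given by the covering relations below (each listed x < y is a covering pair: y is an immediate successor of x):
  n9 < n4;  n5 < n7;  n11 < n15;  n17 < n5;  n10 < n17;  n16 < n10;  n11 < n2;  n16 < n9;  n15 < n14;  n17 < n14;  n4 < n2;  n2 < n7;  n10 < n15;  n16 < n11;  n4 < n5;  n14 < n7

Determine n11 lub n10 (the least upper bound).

Common upper bounds of {n11, n10}: n14, n15, n7.
The least among these is n15.

n15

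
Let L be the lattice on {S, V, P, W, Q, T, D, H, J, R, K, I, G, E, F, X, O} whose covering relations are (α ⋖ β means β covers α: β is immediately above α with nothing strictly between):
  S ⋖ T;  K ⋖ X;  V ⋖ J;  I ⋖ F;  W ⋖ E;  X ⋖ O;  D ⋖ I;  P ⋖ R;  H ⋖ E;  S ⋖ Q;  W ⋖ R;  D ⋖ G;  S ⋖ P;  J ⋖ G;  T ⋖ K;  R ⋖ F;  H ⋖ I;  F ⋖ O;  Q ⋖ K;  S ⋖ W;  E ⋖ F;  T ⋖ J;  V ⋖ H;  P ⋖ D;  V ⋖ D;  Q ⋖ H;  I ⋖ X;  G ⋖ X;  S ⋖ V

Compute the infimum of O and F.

Common lower bounds of {O, F}: D, E, F, H, I, P, Q, R, S, V, W.
The greatest among these is F.

F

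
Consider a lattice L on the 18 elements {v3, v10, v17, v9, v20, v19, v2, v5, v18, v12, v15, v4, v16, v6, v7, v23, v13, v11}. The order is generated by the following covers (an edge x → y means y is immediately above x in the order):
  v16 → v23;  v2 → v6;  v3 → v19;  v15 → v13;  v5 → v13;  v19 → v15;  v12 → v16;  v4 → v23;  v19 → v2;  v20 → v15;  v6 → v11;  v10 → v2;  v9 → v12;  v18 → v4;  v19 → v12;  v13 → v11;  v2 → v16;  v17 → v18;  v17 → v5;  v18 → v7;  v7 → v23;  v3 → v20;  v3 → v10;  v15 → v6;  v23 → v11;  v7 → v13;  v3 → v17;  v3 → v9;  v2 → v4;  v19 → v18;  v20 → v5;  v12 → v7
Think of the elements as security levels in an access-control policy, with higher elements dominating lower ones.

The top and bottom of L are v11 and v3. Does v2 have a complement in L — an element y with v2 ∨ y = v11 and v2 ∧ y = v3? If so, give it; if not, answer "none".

Need y with v2 ∨ y = v11 and v2 ∧ y = v3.
Checking each element gives: v5.

v5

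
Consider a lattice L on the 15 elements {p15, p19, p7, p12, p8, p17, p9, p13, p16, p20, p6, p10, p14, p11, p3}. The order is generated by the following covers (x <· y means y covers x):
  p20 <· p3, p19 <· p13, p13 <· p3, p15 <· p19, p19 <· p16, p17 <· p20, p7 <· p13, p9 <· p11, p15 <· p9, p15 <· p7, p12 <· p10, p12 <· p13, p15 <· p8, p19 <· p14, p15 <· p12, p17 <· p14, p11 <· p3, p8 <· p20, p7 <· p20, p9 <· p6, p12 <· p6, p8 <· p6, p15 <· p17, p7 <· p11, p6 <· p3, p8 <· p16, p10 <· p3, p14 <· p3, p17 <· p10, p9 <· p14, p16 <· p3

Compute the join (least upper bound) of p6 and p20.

Common upper bounds of {p6, p20}: p3.
The least among these is p3.

p3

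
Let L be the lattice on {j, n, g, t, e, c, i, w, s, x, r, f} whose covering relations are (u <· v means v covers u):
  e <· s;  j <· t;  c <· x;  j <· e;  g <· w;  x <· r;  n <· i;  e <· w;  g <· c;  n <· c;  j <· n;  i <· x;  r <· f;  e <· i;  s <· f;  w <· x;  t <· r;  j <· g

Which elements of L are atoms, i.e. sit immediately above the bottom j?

e, g, n, t

The atoms are exactly the elements that cover j: e, g, n, t.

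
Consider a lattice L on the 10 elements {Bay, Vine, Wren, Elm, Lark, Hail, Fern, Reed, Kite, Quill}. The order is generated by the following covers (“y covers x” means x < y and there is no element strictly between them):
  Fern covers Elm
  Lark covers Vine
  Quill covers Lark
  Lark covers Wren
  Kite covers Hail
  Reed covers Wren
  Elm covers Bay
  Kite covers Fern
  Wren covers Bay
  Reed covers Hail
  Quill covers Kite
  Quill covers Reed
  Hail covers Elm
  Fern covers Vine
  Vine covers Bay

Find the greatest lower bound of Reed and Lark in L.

Wren

Common lower bounds of {Reed, Lark}: Bay, Wren.
The greatest among these is Wren.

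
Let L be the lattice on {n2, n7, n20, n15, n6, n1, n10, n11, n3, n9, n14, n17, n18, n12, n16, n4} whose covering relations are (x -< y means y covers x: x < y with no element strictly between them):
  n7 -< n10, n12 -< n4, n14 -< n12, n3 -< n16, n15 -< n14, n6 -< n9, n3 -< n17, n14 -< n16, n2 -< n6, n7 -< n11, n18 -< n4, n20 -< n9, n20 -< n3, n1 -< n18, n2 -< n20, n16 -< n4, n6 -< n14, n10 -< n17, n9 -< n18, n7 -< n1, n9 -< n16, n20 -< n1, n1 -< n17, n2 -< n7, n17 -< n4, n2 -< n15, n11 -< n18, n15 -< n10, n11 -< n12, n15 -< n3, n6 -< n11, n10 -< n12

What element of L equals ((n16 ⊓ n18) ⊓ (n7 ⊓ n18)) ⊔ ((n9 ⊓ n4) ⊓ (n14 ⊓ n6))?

n16 ∧ n18 = n9
n7 ∧ n18 = n7
n9 ∧ n7 = n2
n9 ∧ n4 = n9
n14 ∧ n6 = n6
n9 ∧ n6 = n6
n2 ∨ n6 = n6

n6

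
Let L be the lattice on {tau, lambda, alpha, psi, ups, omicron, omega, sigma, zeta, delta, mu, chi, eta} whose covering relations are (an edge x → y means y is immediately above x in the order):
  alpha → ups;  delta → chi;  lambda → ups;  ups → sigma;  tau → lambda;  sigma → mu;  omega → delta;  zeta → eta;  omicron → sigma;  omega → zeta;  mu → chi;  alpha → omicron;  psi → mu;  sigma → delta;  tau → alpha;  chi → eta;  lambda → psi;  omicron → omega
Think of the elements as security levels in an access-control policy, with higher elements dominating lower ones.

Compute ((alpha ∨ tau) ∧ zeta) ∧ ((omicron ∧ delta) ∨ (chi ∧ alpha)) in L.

alpha ∨ tau = alpha
alpha ∧ zeta = alpha
omicron ∧ delta = omicron
chi ∧ alpha = alpha
omicron ∨ alpha = omicron
alpha ∧ omicron = alpha

alpha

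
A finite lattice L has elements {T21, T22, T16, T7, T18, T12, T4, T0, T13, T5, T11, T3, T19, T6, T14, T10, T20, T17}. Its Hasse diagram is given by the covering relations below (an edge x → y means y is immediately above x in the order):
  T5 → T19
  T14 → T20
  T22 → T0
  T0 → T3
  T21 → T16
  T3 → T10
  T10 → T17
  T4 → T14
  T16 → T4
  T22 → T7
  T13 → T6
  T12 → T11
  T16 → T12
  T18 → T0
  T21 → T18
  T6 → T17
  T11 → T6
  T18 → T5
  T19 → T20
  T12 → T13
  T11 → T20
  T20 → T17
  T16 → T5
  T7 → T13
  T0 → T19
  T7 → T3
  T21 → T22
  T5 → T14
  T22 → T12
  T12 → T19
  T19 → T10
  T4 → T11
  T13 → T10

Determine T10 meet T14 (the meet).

T5

Common lower bounds of {T10, T14}: T16, T18, T21, T5.
The greatest among these is T5.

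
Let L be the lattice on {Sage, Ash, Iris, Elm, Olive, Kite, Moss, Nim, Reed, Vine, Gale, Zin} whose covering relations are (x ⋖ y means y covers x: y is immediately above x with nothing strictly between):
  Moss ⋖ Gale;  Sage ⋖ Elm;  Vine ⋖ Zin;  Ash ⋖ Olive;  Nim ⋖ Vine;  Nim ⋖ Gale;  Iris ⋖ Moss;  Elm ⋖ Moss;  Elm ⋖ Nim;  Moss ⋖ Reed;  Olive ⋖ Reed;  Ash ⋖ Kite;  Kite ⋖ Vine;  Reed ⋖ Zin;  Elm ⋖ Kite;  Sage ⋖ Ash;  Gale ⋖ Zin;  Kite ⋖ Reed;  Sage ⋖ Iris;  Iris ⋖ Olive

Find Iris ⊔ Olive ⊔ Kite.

Reed

Common upper bounds of {Iris, Olive, Kite}: Reed, Zin.
The least among these is Reed.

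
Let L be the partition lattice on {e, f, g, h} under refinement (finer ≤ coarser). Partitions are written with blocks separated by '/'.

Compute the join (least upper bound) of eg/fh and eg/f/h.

eg/fh

Common upper bounds of {eg/fh, eg/f/h}: efgh, eg/fh.
The least among these is eg/fh.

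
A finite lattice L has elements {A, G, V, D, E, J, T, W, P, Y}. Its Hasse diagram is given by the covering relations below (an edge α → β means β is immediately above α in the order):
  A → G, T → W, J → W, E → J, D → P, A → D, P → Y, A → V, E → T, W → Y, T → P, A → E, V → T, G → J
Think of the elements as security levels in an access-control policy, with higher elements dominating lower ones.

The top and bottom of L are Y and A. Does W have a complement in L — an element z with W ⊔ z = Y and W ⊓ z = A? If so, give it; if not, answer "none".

D

Need z with W ∨ z = Y and W ∧ z = A.
Checking each element gives: D.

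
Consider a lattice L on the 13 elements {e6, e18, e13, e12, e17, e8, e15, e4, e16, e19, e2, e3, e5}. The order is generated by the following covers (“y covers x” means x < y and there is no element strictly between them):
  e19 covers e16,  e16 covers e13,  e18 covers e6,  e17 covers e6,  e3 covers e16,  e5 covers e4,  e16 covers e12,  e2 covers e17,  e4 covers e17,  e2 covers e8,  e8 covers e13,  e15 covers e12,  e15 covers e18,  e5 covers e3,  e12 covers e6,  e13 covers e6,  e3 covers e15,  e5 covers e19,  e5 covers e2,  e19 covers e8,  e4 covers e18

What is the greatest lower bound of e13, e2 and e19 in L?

e13

Common lower bounds of {e13, e2, e19}: e13, e6.
The greatest among these is e13.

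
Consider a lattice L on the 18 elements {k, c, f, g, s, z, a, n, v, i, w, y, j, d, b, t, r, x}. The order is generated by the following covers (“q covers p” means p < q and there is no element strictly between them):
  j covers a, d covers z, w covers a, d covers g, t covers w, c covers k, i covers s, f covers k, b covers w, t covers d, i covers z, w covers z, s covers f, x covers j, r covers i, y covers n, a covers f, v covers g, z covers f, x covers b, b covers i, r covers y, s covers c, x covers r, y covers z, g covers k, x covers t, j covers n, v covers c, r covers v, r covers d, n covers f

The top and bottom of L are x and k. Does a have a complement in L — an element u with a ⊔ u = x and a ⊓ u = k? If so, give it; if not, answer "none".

Need u with a ∨ u = x and a ∧ u = k.
Checking each element gives: v.

v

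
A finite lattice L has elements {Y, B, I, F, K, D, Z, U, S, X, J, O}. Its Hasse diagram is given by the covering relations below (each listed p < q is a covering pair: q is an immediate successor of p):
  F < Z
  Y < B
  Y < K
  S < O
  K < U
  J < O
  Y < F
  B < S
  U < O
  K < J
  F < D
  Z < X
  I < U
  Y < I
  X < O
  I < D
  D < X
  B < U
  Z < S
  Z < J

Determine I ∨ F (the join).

D

Common upper bounds of {I, F}: D, O, X.
The least among these is D.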